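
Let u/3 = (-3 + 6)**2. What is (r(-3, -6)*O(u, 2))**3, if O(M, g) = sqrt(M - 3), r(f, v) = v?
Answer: -10368*sqrt(6) ≈ -25396.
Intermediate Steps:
u = 27 (u = 3*(-3 + 6)**2 = 3*3**2 = 3*9 = 27)
O(M, g) = sqrt(-3 + M)
(r(-3, -6)*O(u, 2))**3 = (-6*sqrt(-3 + 27))**3 = (-12*sqrt(6))**3 = -10368*sqrt(6)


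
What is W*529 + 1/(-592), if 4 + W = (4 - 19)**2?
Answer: 69210127/592 ≈ 1.1691e+5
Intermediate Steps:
W = 221 (W = -4 + (4 - 19)**2 = -4 + (-15)**2 = -4 + 225 = 221)
W*529 + 1/(-592) = 221*529 + 1/(-592) = 116909 - 1/592 = 69210127/592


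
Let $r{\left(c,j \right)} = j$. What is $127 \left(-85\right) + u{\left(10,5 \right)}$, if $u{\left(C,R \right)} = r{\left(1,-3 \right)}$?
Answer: $-10798$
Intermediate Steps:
$u{\left(C,R \right)} = -3$
$127 \left(-85\right) + u{\left(10,5 \right)} = 127 \left(-85\right) - 3 = -10795 - 3 = -10798$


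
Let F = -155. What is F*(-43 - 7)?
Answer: 7750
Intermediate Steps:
F*(-43 - 7) = -155*(-43 - 7) = -155*(-50) = 7750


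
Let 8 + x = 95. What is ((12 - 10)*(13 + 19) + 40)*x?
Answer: 9048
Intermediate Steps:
x = 87 (x = -8 + 95 = 87)
((12 - 10)*(13 + 19) + 40)*x = ((12 - 10)*(13 + 19) + 40)*87 = (2*32 + 40)*87 = (64 + 40)*87 = 104*87 = 9048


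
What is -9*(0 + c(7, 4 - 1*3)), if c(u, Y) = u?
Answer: -63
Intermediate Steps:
-9*(0 + c(7, 4 - 1*3)) = -9*(0 + 7) = -9*7 = -63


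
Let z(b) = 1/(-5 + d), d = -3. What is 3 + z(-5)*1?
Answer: 23/8 ≈ 2.8750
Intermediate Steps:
z(b) = -⅛ (z(b) = 1/(-5 - 3) = 1/(-8) = -⅛)
3 + z(-5)*1 = 3 - ⅛*1 = 3 - ⅛ = 23/8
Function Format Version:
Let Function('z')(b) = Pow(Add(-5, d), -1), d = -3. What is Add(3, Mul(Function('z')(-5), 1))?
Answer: Rational(23, 8) ≈ 2.8750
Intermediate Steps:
Function('z')(b) = Rational(-1, 8) (Function('z')(b) = Pow(Add(-5, -3), -1) = Pow(-8, -1) = Rational(-1, 8))
Add(3, Mul(Function('z')(-5), 1)) = Add(3, Mul(Rational(-1, 8), 1)) = Add(3, Rational(-1, 8)) = Rational(23, 8)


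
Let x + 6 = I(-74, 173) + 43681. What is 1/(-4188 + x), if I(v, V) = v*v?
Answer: 1/44963 ≈ 2.2241e-5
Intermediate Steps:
I(v, V) = v²
x = 49151 (x = -6 + ((-74)² + 43681) = -6 + (5476 + 43681) = -6 + 49157 = 49151)
1/(-4188 + x) = 1/(-4188 + 49151) = 1/44963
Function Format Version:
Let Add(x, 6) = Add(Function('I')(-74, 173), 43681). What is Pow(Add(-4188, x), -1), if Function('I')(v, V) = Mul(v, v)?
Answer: Rational(1, 44963) ≈ 2.2241e-5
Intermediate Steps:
Function('I')(v, V) = Pow(v, 2)
x = 49151 (x = Add(-6, Add(Pow(-74, 2), 43681)) = Add(-6, Add(5476, 43681)) = Add(-6, 49157) = 49151)
Pow(Add(-4188, x), -1) = Pow(Add(-4188, 49151), -1) = Pow(44963, -1) = Rational(1, 44963)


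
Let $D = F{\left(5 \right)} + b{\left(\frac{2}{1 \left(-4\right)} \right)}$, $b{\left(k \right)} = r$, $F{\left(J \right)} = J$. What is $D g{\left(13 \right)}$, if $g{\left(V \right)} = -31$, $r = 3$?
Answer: $-248$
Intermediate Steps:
$b{\left(k \right)} = 3$
$D = 8$ ($D = 5 + 3 = 8$)
$D g{\left(13 \right)} = 8 \left(-31\right) = -248$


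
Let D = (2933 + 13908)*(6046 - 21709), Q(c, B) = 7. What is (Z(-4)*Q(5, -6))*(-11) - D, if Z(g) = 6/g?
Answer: 527561397/2 ≈ 2.6378e+8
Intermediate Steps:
D = -263780583 (D = 16841*(-15663) = -263780583)
(Z(-4)*Q(5, -6))*(-11) - D = ((6/(-4))*7)*(-11) - 1*(-263780583) = ((6*(-1/4))*7)*(-11) + 263780583 = -3/2*7*(-11) + 263780583 = -21/2*(-11) + 263780583 = 231/2 + 263780583 = 527561397/2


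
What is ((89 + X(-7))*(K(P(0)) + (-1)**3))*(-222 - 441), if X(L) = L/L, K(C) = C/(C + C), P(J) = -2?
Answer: 29835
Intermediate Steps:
K(C) = 1/2 (K(C) = C/((2*C)) = C*(1/(2*C)) = 1/2)
X(L) = 1
((89 + X(-7))*(K(P(0)) + (-1)**3))*(-222 - 441) = ((89 + 1)*(1/2 + (-1)**3))*(-222 - 441) = (90*(1/2 - 1))*(-663) = (90*(-1/2))*(-663) = -45*(-663) = 29835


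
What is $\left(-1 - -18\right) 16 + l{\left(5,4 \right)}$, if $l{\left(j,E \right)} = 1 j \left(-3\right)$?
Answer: $257$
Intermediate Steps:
$l{\left(j,E \right)} = - 3 j$ ($l{\left(j,E \right)} = j \left(-3\right) = - 3 j$)
$\left(-1 - -18\right) 16 + l{\left(5,4 \right)} = \left(-1 - -18\right) 16 - 15 = \left(-1 + 18\right) 16 - 15 = 17 \cdot 16 - 15 = 272 - 15 = 257$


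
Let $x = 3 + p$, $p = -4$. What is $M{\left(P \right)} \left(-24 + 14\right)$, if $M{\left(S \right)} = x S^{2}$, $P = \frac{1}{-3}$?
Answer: $\frac{10}{9} \approx 1.1111$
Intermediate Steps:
$x = -1$ ($x = 3 - 4 = -1$)
$P = - \frac{1}{3} \approx -0.33333$
$M{\left(S \right)} = - S^{2}$
$M{\left(P \right)} \left(-24 + 14\right) = - \left(- \frac{1}{3}\right)^{2} \left(-24 + 14\right) = \left(-1\right) \frac{1}{9} \left(-10\right) = \left(- \frac{1}{9}\right) \left(-10\right) = \frac{10}{9}$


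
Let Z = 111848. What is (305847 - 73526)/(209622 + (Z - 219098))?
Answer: 232321/102372 ≈ 2.2694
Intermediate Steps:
(305847 - 73526)/(209622 + (Z - 219098)) = (305847 - 73526)/(209622 + (111848 - 219098)) = 232321/(209622 - 107250) = 232321/102372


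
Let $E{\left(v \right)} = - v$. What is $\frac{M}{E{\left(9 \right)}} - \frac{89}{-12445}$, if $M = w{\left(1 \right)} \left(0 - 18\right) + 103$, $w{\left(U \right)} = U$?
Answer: $- \frac{1057024}{112005} \approx -9.4373$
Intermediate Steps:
$M = 85$ ($M = 1 \left(0 - 18\right) + 103 = 1 \left(-18\right) + 103 = -18 + 103 = 85$)
$\frac{M}{E{\left(9 \right)}} - \frac{89}{-12445} = \frac{85}{\left(-1\right) 9} - \frac{89}{-12445} = \frac{85}{-9} - - \frac{89}{12445} = 85 \left(- \frac{1}{9}\right) + \frac{89}{12445} = - \frac{85}{9} + \frac{89}{12445} = - \frac{1057024}{112005}$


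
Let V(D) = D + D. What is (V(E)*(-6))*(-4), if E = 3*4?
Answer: 576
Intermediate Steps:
E = 12
V(D) = 2*D
(V(E)*(-6))*(-4) = ((2*12)*(-6))*(-4) = (24*(-6))*(-4) = -144*(-4) = 576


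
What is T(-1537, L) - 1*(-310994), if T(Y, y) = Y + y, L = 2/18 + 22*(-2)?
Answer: 2784718/9 ≈ 3.0941e+5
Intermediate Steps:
L = -395/9 (L = 2*(1/18) - 44 = ⅑ - 44 = -395/9 ≈ -43.889)
T(-1537, L) - 1*(-310994) = (-1537 - 395/9) - 1*(-310994) = -14228/9 + 310994 = 2784718/9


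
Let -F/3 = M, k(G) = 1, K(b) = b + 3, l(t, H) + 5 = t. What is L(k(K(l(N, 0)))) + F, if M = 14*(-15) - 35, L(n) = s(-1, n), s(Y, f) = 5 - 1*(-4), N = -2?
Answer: 744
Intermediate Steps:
l(t, H) = -5 + t
K(b) = 3 + b
s(Y, f) = 9 (s(Y, f) = 5 + 4 = 9)
L(n) = 9
M = -245 (M = -210 - 35 = -245)
F = 735 (F = -3*(-245) = 735)
L(k(K(l(N, 0)))) + F = 9 + 735 = 744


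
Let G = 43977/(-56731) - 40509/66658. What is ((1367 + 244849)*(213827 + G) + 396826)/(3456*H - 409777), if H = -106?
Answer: -99545584585432140482/1467464758211387 ≈ -67835.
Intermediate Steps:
G = -5229534945/3781574998 (G = 43977*(-1/56731) - 40509*1/66658 = -43977/56731 - 40509/66658 = -5229534945/3781574998 ≈ -1.3829)
((1367 + 244849)*(213827 + G) + 396826)/(3456*H - 409777) = ((1367 + 244849)*(213827 - 5229534945/3781574998) + 396826)/(3456*(-106) - 409777) = (246216*(808597607562401/3781574998) + 396826)/(-366336 - 409777) = (99544834271792062308/1890787499 + 396826)/(-776113) = (99545584585432140482/1890787499)*(-1/776113) = -99545584585432140482/1467464758211387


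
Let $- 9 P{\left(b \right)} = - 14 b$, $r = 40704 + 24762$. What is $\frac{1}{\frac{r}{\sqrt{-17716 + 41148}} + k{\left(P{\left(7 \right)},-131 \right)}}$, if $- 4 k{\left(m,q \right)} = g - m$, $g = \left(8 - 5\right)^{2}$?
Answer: $- \frac{1792548}{694298292791} + \frac{21210984 \sqrt{5858}}{694298292791} \approx 0.0023357$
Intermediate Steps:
$r = 65466$
$P{\left(b \right)} = \frac{14 b}{9}$ ($P{\left(b \right)} = - \frac{\left(-14\right) b}{9} = \frac{14 b}{9}$)
$g = 9$ ($g = 3^{2} = 9$)
$k{\left(m,q \right)} = - \frac{9}{4} + \frac{m}{4}$ ($k{\left(m,q \right)} = - \frac{9 - m}{4} = - \frac{9}{4} + \frac{m}{4}$)
$\frac{1}{\frac{r}{\sqrt{-17716 + 41148}} + k{\left(P{\left(7 \right)},-131 \right)}} = \frac{1}{\frac{65466}{\sqrt{-17716 + 41148}} - \left(\frac{9}{4} - \frac{\frac{14}{9} \cdot 7}{4}\right)} = \frac{1}{\frac{65466}{\sqrt{23432}} + \left(- \frac{9}{4} + \frac{1}{4} \cdot \frac{98}{9}\right)} = \frac{1}{\frac{65466}{2 \sqrt{5858}} + \left(- \frac{9}{4} + \frac{49}{18}\right)} = \frac{1}{65466 \frac{\sqrt{5858}}{11716} + \frac{17}{36}} = \frac{1}{\frac{32733 \sqrt{5858}}{5858} + \frac{17}{36}} = \frac{1}{\frac{17}{36} + \frac{32733 \sqrt{5858}}{5858}}$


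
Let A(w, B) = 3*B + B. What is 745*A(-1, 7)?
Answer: 20860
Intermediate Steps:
A(w, B) = 4*B
745*A(-1, 7) = 745*(4*7) = 745*28 = 20860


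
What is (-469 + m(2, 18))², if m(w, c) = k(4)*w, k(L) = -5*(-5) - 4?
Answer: 182329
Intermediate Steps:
k(L) = 21 (k(L) = 25 - 4 = 21)
m(w, c) = 21*w
(-469 + m(2, 18))² = (-469 + 21*2)² = (-469 + 42)² = (-427)² = 182329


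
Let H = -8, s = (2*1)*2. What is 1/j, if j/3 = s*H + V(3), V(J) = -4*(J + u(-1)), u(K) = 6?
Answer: -1/204 ≈ -0.0049020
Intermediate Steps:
s = 4 (s = 2*2 = 4)
V(J) = -24 - 4*J (V(J) = -4*(J + 6) = -4*(6 + J) = -24 - 4*J)
j = -204 (j = 3*(4*(-8) + (-24 - 4*3)) = 3*(-32 + (-24 - 12)) = 3*(-32 - 36) = 3*(-68) = -204)
1/j = 1/(-204) = -1/204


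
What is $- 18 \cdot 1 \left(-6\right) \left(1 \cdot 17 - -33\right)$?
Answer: $5400$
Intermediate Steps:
$- 18 \cdot 1 \left(-6\right) \left(1 \cdot 17 - -33\right) = \left(-18\right) \left(-6\right) \left(17 + 33\right) = 108 \cdot 50 = 5400$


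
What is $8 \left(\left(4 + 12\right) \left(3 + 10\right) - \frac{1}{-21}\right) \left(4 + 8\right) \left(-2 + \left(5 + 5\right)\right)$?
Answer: $\frac{1118464}{7} \approx 1.5978 \cdot 10^{5}$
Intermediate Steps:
$8 \left(\left(4 + 12\right) \left(3 + 10\right) - \frac{1}{-21}\right) \left(4 + 8\right) \left(-2 + \left(5 + 5\right)\right) = 8 \left(16 \cdot 13 - - \frac{1}{21}\right) 12 \left(-2 + 10\right) = 8 \left(208 + \frac{1}{21}\right) 12 \cdot 8 = 8 \cdot \frac{4369}{21} \cdot 96 = \frac{34952}{21} \cdot 96 = \frac{1118464}{7}$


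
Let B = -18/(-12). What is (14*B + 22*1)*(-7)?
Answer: -301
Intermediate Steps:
B = 3/2 (B = -18*(-1/12) = 3/2 ≈ 1.5000)
(14*B + 22*1)*(-7) = (14*(3/2) + 22*1)*(-7) = (21 + 22)*(-7) = 43*(-7) = -301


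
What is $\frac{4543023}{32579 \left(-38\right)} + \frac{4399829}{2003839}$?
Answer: $- \frac{3656489563639}{2480756689678} \approx -1.4739$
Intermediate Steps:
$\frac{4543023}{32579 \left(-38\right)} + \frac{4399829}{2003839} = \frac{4543023}{-1238002} + 4399829 \cdot \frac{1}{2003839} = 4543023 \left(- \frac{1}{1238002}\right) + \frac{4399829}{2003839} = - \frac{4543023}{1238002} + \frac{4399829}{2003839} = - \frac{3656489563639}{2480756689678}$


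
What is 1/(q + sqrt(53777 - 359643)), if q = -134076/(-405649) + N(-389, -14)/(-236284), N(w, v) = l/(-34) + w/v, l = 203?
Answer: 2686721764261409488618123/2486994053109426546741075436595 - 8130989274179841992674801*I*sqrt(305866)/2486994053109426546741075436595 ≈ 1.0803e-6 - 0.0018081*I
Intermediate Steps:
N(w, v) = -203/34 + w/v (N(w, v) = 203/(-34) + w/v = 203*(-1/34) + w/v = -203/34 + w/v)
q = 942217137923/2851488957401 (q = -134076/(-405649) + (-203/34 - 389/(-14))/(-236284) = -134076*(-1/405649) + (-203/34 - 389*(-1/14))*(-1/236284) = 134076/405649 + (-203/34 + 389/14)*(-1/236284) = 134076/405649 + (2596/119)*(-1/236284) = 134076/405649 - 649/7029449 = 942217137923/2851488957401 ≈ 0.33043)
1/(q + sqrt(53777 - 359643)) = 1/(942217137923/2851488957401 + sqrt(53777 - 359643)) = 1/(942217137923/2851488957401 + sqrt(-305866)) = 1/(942217137923/2851488957401 + I*sqrt(305866))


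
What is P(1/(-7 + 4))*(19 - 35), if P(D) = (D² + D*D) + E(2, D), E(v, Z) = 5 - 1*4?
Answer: -176/9 ≈ -19.556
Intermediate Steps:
E(v, Z) = 1 (E(v, Z) = 5 - 4 = 1)
P(D) = 1 + 2*D² (P(D) = (D² + D*D) + 1 = (D² + D²) + 1 = 2*D² + 1 = 1 + 2*D²)
P(1/(-7 + 4))*(19 - 35) = (1 + 2*(1/(-7 + 4))²)*(19 - 35) = (1 + 2*(1/(-3))²)*(-16) = (1 + 2*(-⅓)²)*(-16) = (1 + 2*(⅑))*(-16) = (1 + 2/9)*(-16) = (11/9)*(-16) = -176/9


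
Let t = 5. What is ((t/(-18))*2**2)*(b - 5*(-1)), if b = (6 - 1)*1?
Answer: -100/9 ≈ -11.111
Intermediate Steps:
b = 5 (b = 5*1 = 5)
((t/(-18))*2**2)*(b - 5*(-1)) = ((5/(-18))*2**2)*(5 - 5*(-1)) = ((5*(-1/18))*4)*(5 + 5) = -5/18*4*10 = -10/9*10 = -100/9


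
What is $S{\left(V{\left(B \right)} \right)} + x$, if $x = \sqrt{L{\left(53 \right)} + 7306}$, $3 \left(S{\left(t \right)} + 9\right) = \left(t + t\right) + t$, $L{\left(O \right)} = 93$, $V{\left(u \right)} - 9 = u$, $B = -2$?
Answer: $-2 + 7 \sqrt{151} \approx 84.017$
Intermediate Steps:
$V{\left(u \right)} = 9 + u$
$S{\left(t \right)} = -9 + t$ ($S{\left(t \right)} = -9 + \frac{\left(t + t\right) + t}{3} = -9 + \frac{2 t + t}{3} = -9 + \frac{3 t}{3} = -9 + t$)
$x = 7 \sqrt{151}$ ($x = \sqrt{93 + 7306} = \sqrt{7399} = 7 \sqrt{151} \approx 86.017$)
$S{\left(V{\left(B \right)} \right)} + x = \left(-9 + \left(9 - 2\right)\right) + 7 \sqrt{151} = \left(-9 + 7\right) + 7 \sqrt{151} = -2 + 7 \sqrt{151}$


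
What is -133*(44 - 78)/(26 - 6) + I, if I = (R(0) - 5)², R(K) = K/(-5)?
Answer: 2511/10 ≈ 251.10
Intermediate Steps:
R(K) = -K/5 (R(K) = K*(-⅕) = -K/5)
I = 25 (I = (-⅕*0 - 5)² = (0 - 5)² = (-5)² = 25)
-133*(44 - 78)/(26 - 6) + I = -133*(44 - 78)/(26 - 6) + 25 = -(-4522)/20 + 25 = -133*(-17/10) + 25 = 2261/10 + 25 = 2511/10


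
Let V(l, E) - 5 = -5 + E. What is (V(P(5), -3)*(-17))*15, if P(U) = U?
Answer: 765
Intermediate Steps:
V(l, E) = E (V(l, E) = 5 + (-5 + E) = E)
(V(P(5), -3)*(-17))*15 = -3*(-17)*15 = 51*15 = 765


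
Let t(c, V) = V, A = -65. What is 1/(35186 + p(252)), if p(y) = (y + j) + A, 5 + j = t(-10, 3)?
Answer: 1/35371 ≈ 2.8272e-5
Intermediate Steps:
j = -2 (j = -5 + 3 = -2)
p(y) = -67 + y (p(y) = (y - 2) - 65 = (-2 + y) - 65 = -67 + y)
1/(35186 + p(252)) = 1/(35186 + (-67 + 252)) = 1/(35186 + 185) = 1/35371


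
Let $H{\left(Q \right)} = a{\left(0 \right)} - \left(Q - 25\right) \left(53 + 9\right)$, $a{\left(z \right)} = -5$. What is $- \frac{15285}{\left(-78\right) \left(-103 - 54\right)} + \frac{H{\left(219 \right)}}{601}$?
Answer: $- \frac{52180801}{2453282} \approx -21.27$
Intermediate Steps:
$H{\left(Q \right)} = 1545 - 62 Q$ ($H{\left(Q \right)} = -5 - \left(Q - 25\right) \left(53 + 9\right) = -5 - \left(-25 + Q\right) 62 = -5 - \left(-1550 + 62 Q\right) = 1545 - 62 Q$)
$- \frac{15285}{\left(-78\right) \left(-103 - 54\right)} + \frac{H{\left(219 \right)}}{601} = - \frac{15285}{\left(-78\right) \left(-103 - 54\right)} + \frac{1545 - 13578}{601} = - \frac{15285}{\left(-78\right) \left(-157\right)} + \left(1545 - 13578\right) \frac{1}{601} = - \frac{15285}{12246} - \frac{12033}{601} = \left(-15285\right) \frac{1}{12246} - \frac{12033}{601} = - \frac{5095}{4082} - \frac{12033}{601} = - \frac{52180801}{2453282}$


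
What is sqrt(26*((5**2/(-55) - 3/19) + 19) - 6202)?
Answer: 10*I*sqrt(2500267)/209 ≈ 75.657*I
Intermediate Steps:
sqrt(26*((5**2/(-55) - 3/19) + 19) - 6202) = sqrt(26*((25*(-1/55) - 3*1/19) + 19) - 6202) = sqrt(26*((-5/11 - 3/19) + 19) - 6202) = sqrt(26*(-128/209 + 19) - 6202) = sqrt(26*(3843/209) - 6202) = sqrt(99918/209 - 6202) = sqrt(-1196300/209) = 10*I*sqrt(2500267)/209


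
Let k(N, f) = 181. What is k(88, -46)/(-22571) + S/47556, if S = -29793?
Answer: -227021813/357795492 ≈ -0.63450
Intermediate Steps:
k(88, -46)/(-22571) + S/47556 = 181/(-22571) - 29793/47556 = 181*(-1/22571) - 29793*1/47556 = -181/22571 - 9931/15852 = -227021813/357795492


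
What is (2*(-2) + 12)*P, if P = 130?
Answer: 1040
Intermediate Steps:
(2*(-2) + 12)*P = (2*(-2) + 12)*130 = (-4 + 12)*130 = 8*130 = 1040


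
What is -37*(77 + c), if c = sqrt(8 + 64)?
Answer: -2849 - 222*sqrt(2) ≈ -3163.0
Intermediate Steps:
c = 6*sqrt(2) (c = sqrt(72) = 6*sqrt(2) ≈ 8.4853)
-37*(77 + c) = -37*(77 + 6*sqrt(2)) = -2849 - 222*sqrt(2)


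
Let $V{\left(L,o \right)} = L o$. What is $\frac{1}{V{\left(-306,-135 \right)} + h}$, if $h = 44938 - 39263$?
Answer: $\frac{1}{46985} \approx 2.1283 \cdot 10^{-5}$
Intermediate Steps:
$h = 5675$
$\frac{1}{V{\left(-306,-135 \right)} + h} = \frac{1}{\left(-306\right) \left(-135\right) + 5675} = \frac{1}{41310 + 5675} = \frac{1}{46985}$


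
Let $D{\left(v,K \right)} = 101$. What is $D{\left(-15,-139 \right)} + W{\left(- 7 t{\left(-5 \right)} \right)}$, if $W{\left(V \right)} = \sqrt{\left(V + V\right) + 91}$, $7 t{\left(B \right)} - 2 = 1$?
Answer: $101 + \sqrt{85} \approx 110.22$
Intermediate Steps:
$t{\left(B \right)} = \frac{3}{7}$ ($t{\left(B \right)} = \frac{2}{7} + \frac{1}{7} \cdot 1 = \frac{2}{7} + \frac{1}{7} = \frac{3}{7}$)
$W{\left(V \right)} = \sqrt{91 + 2 V}$ ($W{\left(V \right)} = \sqrt{2 V + 91} = \sqrt{91 + 2 V}$)
$D{\left(-15,-139 \right)} + W{\left(- 7 t{\left(-5 \right)} \right)} = 101 + \sqrt{91 + 2 \left(\left(-7\right) \frac{3}{7}\right)} = 101 + \sqrt{91 + 2 \left(-3\right)} = 101 + \sqrt{91 - 6} = 101 + \sqrt{85}$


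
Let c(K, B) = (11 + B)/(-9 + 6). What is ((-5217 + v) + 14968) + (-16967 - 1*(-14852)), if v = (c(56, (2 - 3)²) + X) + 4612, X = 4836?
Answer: 17080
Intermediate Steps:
c(K, B) = -11/3 - B/3 (c(K, B) = (11 + B)/(-3) = (11 + B)*(-⅓) = -11/3 - B/3)
v = 9444 (v = ((-11/3 - (2 - 3)²/3) + 4836) + 4612 = ((-11/3 - ⅓*(-1)²) + 4836) + 4612 = ((-11/3 - ⅓*1) + 4836) + 4612 = ((-11/3 - ⅓) + 4836) + 4612 = (-4 + 4836) + 4612 = 4832 + 4612 = 9444)
((-5217 + v) + 14968) + (-16967 - 1*(-14852)) = ((-5217 + 9444) + 14968) + (-16967 - 1*(-14852)) = (4227 + 14968) + (-16967 + 14852) = 19195 - 2115 = 17080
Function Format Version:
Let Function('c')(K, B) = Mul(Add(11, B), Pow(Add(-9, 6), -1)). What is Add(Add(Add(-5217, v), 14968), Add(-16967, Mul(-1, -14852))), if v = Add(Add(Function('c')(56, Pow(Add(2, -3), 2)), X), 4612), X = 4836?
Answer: 17080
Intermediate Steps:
Function('c')(K, B) = Add(Rational(-11, 3), Mul(Rational(-1, 3), B)) (Function('c')(K, B) = Mul(Add(11, B), Pow(-3, -1)) = Mul(Add(11, B), Rational(-1, 3)) = Add(Rational(-11, 3), Mul(Rational(-1, 3), B)))
v = 9444 (v = Add(Add(Add(Rational(-11, 3), Mul(Rational(-1, 3), Pow(Add(2, -3), 2))), 4836), 4612) = Add(Add(Add(Rational(-11, 3), Mul(Rational(-1, 3), Pow(-1, 2))), 4836), 4612) = Add(Add(Add(Rational(-11, 3), Mul(Rational(-1, 3), 1)), 4836), 4612) = Add(Add(Add(Rational(-11, 3), Rational(-1, 3)), 4836), 4612) = Add(Add(-4, 4836), 4612) = Add(4832, 4612) = 9444)
Add(Add(Add(-5217, v), 14968), Add(-16967, Mul(-1, -14852))) = Add(Add(Add(-5217, 9444), 14968), Add(-16967, Mul(-1, -14852))) = Add(Add(4227, 14968), Add(-16967, 14852)) = Add(19195, -2115) = 17080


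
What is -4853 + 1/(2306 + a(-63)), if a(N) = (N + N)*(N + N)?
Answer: -88237245/18182 ≈ -4853.0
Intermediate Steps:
a(N) = 4*N**2 (a(N) = (2*N)*(2*N) = 4*N**2)
-4853 + 1/(2306 + a(-63)) = -4853 + 1/(2306 + 4*(-63)**2) = -4853 + 1/(2306 + 4*3969) = -4853 + 1/(2306 + 15876) = -4853 + 1/18182 = -88237245/18182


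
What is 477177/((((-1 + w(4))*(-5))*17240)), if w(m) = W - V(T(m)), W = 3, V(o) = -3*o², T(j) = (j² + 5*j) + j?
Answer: -477177/413932400 ≈ -0.0011528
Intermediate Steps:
T(j) = j² + 6*j
w(m) = 3 + 3*m²*(6 + m)² (w(m) = 3 - (-3)*(m*(6 + m))² = 3 - (-3)*m²*(6 + m)² = 3 + 3*m²*(6 + m)²)
477177/((((-1 + w(4))*(-5))*17240)) = 477177/((((-1 + (3 + 3*4²*(6 + 4)²))*(-5))*17240)) = 477177/((((-1 + (3 + 3*16*10²))*(-5))*17240)) = 477177/((((-1 + (3 + 3*16*100))*(-5))*17240)) = 477177/((((-1 + (3 + 4800))*(-5))*17240)) = 477177/((((-1 + 4803)*(-5))*17240)) = 477177/(((4802*(-5))*17240)) = 477177/((-24010*17240)) = 477177/(-413932400) = 477177*(-1/413932400) = -477177/413932400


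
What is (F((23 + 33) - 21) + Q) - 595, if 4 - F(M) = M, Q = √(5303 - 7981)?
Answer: -626 + I*√2678 ≈ -626.0 + 51.749*I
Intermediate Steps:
Q = I*√2678 (Q = √(-2678) = I*√2678 ≈ 51.749*I)
F(M) = 4 - M
(F((23 + 33) - 21) + Q) - 595 = ((4 - ((23 + 33) - 21)) + I*√2678) - 595 = ((4 - (56 - 21)) + I*√2678) - 595 = ((4 - 1*35) + I*√2678) - 595 = ((4 - 35) + I*√2678) - 595 = (-31 + I*√2678) - 595 = -626 + I*√2678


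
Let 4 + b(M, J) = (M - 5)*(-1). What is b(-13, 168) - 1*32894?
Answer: -32880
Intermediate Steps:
b(M, J) = 1 - M (b(M, J) = -4 + (M - 5)*(-1) = -4 + (-5 + M)*(-1) = -4 + (5 - M) = 1 - M)
b(-13, 168) - 1*32894 = (1 - 1*(-13)) - 1*32894 = (1 + 13) - 32894 = 14 - 32894 = -32880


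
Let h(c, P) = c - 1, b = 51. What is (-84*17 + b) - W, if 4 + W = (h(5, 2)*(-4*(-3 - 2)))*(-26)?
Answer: 707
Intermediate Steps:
h(c, P) = -1 + c
W = -2084 (W = -4 + ((-1 + 5)*(-4*(-3 - 2)))*(-26) = -4 + (4*(-4*(-5)))*(-26) = -4 + (4*20)*(-26) = -4 + 80*(-26) = -4 - 2080 = -2084)
(-84*17 + b) - W = (-84*17 + 51) - 1*(-2084) = (-1428 + 51) + 2084 = -1377 + 2084 = 707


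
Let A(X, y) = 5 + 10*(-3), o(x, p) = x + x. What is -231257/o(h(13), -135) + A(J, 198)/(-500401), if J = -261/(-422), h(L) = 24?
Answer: -115721232857/24019248 ≈ -4817.9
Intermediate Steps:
J = 261/422 (J = -261*(-1/422) = 261/422 ≈ 0.61848)
o(x, p) = 2*x
A(X, y) = -25 (A(X, y) = 5 - 30 = -25)
-231257/o(h(13), -135) + A(J, 198)/(-500401) = -231257/(2*24) - 25/(-500401) = -231257/48 - 25*(-1/500401) = -231257*1/48 + 25/500401 = -231257/48 + 25/500401 = -115721232857/24019248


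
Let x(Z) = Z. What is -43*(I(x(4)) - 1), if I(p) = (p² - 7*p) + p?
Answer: 387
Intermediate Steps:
I(p) = p² - 6*p
-43*(I(x(4)) - 1) = -43*(4*(-6 + 4) - 1) = -43*(4*(-2) - 1) = -43*(-8 - 1) = -43*(-9) = 387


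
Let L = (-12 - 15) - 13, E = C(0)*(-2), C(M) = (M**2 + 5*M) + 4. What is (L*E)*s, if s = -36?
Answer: -11520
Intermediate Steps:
C(M) = 4 + M**2 + 5*M
E = -8 (E = (4 + 0**2 + 5*0)*(-2) = (4 + 0 + 0)*(-2) = 4*(-2) = -8)
L = -40 (L = -27 - 13 = -40)
(L*E)*s = -40*(-8)*(-36) = 320*(-36) = -11520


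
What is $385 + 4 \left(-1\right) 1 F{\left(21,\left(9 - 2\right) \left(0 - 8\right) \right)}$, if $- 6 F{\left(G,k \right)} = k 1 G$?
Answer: $-399$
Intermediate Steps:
$F{\left(G,k \right)} = - \frac{G k}{6}$ ($F{\left(G,k \right)} = - \frac{k 1 G}{6} = - \frac{k G}{6} = - \frac{G k}{6}$)
$385 + 4 \left(-1\right) 1 F{\left(21,\left(9 - 2\right) \left(0 - 8\right) \right)} = 385 + 4 \left(-1\right) 1 \left(\left(- \frac{1}{6}\right) 21 \left(9 - 2\right) \left(0 - 8\right)\right) = 385 + \left(-4\right) 1 \left(\left(- \frac{1}{6}\right) 21 \cdot 7 \left(-8\right)\right) = 385 - 4 \left(\left(- \frac{1}{6}\right) 21 \left(-56\right)\right) = 385 - 784 = -399$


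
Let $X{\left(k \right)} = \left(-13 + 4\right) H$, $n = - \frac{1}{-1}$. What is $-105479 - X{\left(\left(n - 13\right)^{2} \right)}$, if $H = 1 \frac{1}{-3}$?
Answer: $-105482$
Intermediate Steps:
$n = 1$ ($n = \left(-1\right) \left(-1\right) = 1$)
$H = - \frac{1}{3}$ ($H = 1 \left(- \frac{1}{3}\right) = - \frac{1}{3} \approx -0.33333$)
$X{\left(k \right)} = 3$ ($X{\left(k \right)} = \left(-13 + 4\right) \left(- \frac{1}{3}\right) = \left(-9\right) \left(- \frac{1}{3}\right) = 3$)
$-105479 - X{\left(\left(n - 13\right)^{2} \right)} = -105479 - 3 = -105482$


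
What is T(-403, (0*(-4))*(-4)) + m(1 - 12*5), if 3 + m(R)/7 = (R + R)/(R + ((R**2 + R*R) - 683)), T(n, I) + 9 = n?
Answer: -1347043/3110 ≈ -433.13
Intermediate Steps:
T(n, I) = -9 + n
m(R) = -21 + 14*R/(-683 + R + 2*R**2) (m(R) = -21 + 7*((R + R)/(R + ((R**2 + R*R) - 683))) = -21 + 7*((2*R)/(R + ((R**2 + R**2) - 683))) = -21 + 7*((2*R)/(R + (2*R**2 - 683))) = -21 + 7*((2*R)/(R + (-683 + 2*R**2))) = -21 + 7*((2*R)/(-683 + R + 2*R**2)) = -21 + 7*(2*R/(-683 + R + 2*R**2)) = -21 + 14*R/(-683 + R + 2*R**2))
T(-403, (0*(-4))*(-4)) + m(1 - 12*5) = (-9 - 403) + 7*(2049 - (1 - 12*5) - 6*(1 - 12*5)**2)/(-683 + (1 - 12*5) + 2*(1 - 12*5)**2) = -412 + 7*(2049 - (1 - 60) - 6*(1 - 60)**2)/(-683 + (1 - 60) + 2*(1 - 60)**2) = -412 + 7*(2049 - 1*(-59) - 6*(-59)**2)/(-683 - 59 + 2*(-59)**2) = -412 + 7*(2049 + 59 - 6*3481)/(-683 - 59 + 2*3481) = -412 + 7*(2049 + 59 - 20886)/(-683 - 59 + 6962) = -412 + 7*(-18778)/6220 = -412 + 7*(1/6220)*(-18778) = -412 - 65723/3110 = -1347043/3110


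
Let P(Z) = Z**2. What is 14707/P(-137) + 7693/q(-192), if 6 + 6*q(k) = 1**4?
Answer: -866265967/93845 ≈ -9230.8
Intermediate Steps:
q(k) = -5/6 (q(k) = -1 + (1/6)*1**4 = -1 + (1/6)*1 = -1 + 1/6 = -5/6)
14707/P(-137) + 7693/q(-192) = 14707/((-137)**2) + 7693/(-5/6) = 14707/18769 + 7693*(-6/5) = 14707*(1/18769) - 46158/5 = 14707/18769 - 46158/5 = -866265967/93845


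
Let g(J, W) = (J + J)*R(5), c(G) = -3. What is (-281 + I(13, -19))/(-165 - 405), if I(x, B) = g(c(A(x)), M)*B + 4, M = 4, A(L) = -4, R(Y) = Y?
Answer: -293/570 ≈ -0.51404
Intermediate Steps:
g(J, W) = 10*J (g(J, W) = (J + J)*5 = (2*J)*5 = 10*J)
I(x, B) = 4 - 30*B (I(x, B) = (10*(-3))*B + 4 = -30*B + 4 = 4 - 30*B)
(-281 + I(13, -19))/(-165 - 405) = (-281 + (4 - 30*(-19)))/(-165 - 405) = (-281 + (4 + 570))/(-570) = (-281 + 574)*(-1/570) = 293*(-1/570) = -293/570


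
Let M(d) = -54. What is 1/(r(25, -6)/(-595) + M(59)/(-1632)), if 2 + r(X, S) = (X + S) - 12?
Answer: 1904/47 ≈ 40.511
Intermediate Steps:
r(X, S) = -14 + S + X (r(X, S) = -2 + ((X + S) - 12) = -2 + ((S + X) - 12) = -2 + (-12 + S + X) = -14 + S + X)
1/(r(25, -6)/(-595) + M(59)/(-1632)) = 1/((-14 - 6 + 25)/(-595) - 54/(-1632)) = 1/(5*(-1/595) - 54*(-1/1632)) = 1/(-1/119 + 9/272) = 1/(47/1904) = 1904/47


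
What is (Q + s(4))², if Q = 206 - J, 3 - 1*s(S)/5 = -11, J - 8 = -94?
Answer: 131044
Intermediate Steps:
J = -86 (J = 8 - 94 = -86)
s(S) = 70 (s(S) = 15 - 5*(-11) = 15 + 55 = 70)
Q = 292 (Q = 206 - 1*(-86) = 206 + 86 = 292)
(Q + s(4))² = (292 + 70)² = 362² = 131044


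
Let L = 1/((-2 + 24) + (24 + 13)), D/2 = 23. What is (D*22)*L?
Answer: 1012/59 ≈ 17.153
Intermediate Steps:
D = 46 (D = 2*23 = 46)
L = 1/59 (L = 1/(22 + 37) = 1/59 ≈ 0.016949)
(D*22)*L = (46*22)*(1/59) = 1012*(1/59) = 1012/59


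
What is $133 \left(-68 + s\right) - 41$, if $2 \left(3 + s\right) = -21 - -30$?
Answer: $- \frac{17771}{2} \approx -8885.5$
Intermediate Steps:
$s = \frac{3}{2}$ ($s = -3 + \frac{-21 - -30}{2} = -3 + \frac{-21 + 30}{2} = -3 + \frac{1}{2} \cdot 9 = -3 + \frac{9}{2} = \frac{3}{2} \approx 1.5$)
$133 \left(-68 + s\right) - 41 = 133 \left(-68 + \frac{3}{2}\right) - 41 = 133 \left(- \frac{133}{2}\right) - 41 = - \frac{17689}{2} - 41 = - \frac{17771}{2}$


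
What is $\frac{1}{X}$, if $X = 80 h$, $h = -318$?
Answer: $- \frac{1}{25440} \approx -3.9308 \cdot 10^{-5}$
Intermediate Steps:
$X = -25440$ ($X = 80 \left(-318\right) = -25440$)
$\frac{1}{X} = \frac{1}{-25440} = - \frac{1}{25440}$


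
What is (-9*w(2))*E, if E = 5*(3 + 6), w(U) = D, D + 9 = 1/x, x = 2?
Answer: 6885/2 ≈ 3442.5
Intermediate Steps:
D = -17/2 (D = -9 + 1/2 = -9 + ½ = -17/2 ≈ -8.5000)
w(U) = -17/2
E = 45 (E = 5*9 = 45)
(-9*w(2))*E = -9*(-17/2)*45 = (153/2)*45 = 6885/2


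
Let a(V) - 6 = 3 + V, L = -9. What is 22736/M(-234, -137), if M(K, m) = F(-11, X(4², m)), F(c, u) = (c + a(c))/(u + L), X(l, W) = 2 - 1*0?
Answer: 159152/13 ≈ 12242.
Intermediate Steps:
a(V) = 9 + V (a(V) = 6 + (3 + V) = 9 + V)
X(l, W) = 2 (X(l, W) = 2 + 0 = 2)
F(c, u) = (9 + 2*c)/(-9 + u) (F(c, u) = (c + (9 + c))/(u - 9) = (9 + 2*c)/(-9 + u))
M(K, m) = 13/7 (M(K, m) = (9 + 2*(-11))/(-9 + 2) = (9 - 22)/(-7) = -⅐*(-13) = 13/7)
22736/M(-234, -137) = 22736/(13/7) = 22736*(7/13) = 159152/13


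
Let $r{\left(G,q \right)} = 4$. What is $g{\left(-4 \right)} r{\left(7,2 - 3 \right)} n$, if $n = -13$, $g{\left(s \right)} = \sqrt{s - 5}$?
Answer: $- 156 i \approx - 156.0 i$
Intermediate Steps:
$g{\left(s \right)} = \sqrt{-5 + s}$
$g{\left(-4 \right)} r{\left(7,2 - 3 \right)} n = \sqrt{-5 - 4} \cdot 4 \left(-13\right) = \sqrt{-9} \cdot 4 \left(-13\right) = 3 i 4 \left(-13\right) = 12 i \left(-13\right) = - 156 i$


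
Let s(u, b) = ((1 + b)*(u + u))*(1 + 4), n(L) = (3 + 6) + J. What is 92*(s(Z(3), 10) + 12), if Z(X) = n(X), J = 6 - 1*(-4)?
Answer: 193384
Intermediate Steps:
J = 10 (J = 6 + 4 = 10)
n(L) = 19 (n(L) = (3 + 6) + 10 = 9 + 10 = 19)
Z(X) = 19
s(u, b) = 10*u*(1 + b) (s(u, b) = ((1 + b)*(2*u))*5 = (2*u*(1 + b))*5 = 10*u*(1 + b))
92*(s(Z(3), 10) + 12) = 92*(10*19*(1 + 10) + 12) = 92*(10*19*11 + 12) = 92*(2090 + 12) = 92*2102 = 193384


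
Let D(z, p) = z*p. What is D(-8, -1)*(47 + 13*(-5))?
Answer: -144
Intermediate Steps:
D(z, p) = p*z
D(-8, -1)*(47 + 13*(-5)) = (-1*(-8))*(47 + 13*(-5)) = 8*(47 - 65) = 8*(-18) = -144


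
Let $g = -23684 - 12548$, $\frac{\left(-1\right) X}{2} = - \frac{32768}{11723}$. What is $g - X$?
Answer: $- \frac{424813272}{11723} \approx -36238.0$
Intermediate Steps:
$X = \frac{65536}{11723}$ ($X = - 2 \left(- \frac{32768}{11723}\right) = - 2 \left(\left(-32768\right) \frac{1}{11723}\right) = \left(-2\right) \left(- \frac{32768}{11723}\right) = \frac{65536}{11723} \approx 5.5904$)
$g = -36232$ ($g = -23684 - 12548 = -36232$)
$g - X = -36232 - \frac{65536}{11723} = - \frac{424813272}{11723}$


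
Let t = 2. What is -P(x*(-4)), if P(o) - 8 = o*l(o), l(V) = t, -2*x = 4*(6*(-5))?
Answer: 472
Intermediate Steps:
x = 60 (x = -2*6*(-5) = -2*(-30) = -1/2*(-120) = 60)
l(V) = 2
P(o) = 8 + 2*o (P(o) = 8 + o*2 = 8 + 2*o)
-P(x*(-4)) = -(8 + 2*(60*(-4))) = -(8 + 2*(-240)) = -(8 - 480) = -1*(-472) = 472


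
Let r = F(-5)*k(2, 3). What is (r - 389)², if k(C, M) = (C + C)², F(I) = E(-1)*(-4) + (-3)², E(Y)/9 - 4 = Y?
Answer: 3892729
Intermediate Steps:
E(Y) = 36 + 9*Y
F(I) = -99 (F(I) = (36 + 9*(-1))*(-4) + (-3)² = (36 - 9)*(-4) + 9 = 27*(-4) + 9 = -108 + 9 = -99)
k(C, M) = 4*C² (k(C, M) = (2*C)² = 4*C²)
r = -1584 (r = -396*2² = -396*4 = -99*16 = -1584)
(r - 389)² = (-1584 - 389)² = (-1973)² = 3892729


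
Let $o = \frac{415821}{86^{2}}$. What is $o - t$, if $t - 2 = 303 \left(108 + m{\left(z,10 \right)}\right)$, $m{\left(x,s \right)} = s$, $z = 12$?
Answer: $- \frac{264035555}{7396} \approx -35700.0$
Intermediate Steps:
$o = \frac{415821}{7396} \approx 56.222$
$t = 35756$ ($t = 2 + 303 \left(108 + 10\right) = 2 + 303 \cdot 118 = 2 + 35754 = 35756$)
$o - t = \frac{415821}{7396} - 35756 = - \frac{264035555}{7396}$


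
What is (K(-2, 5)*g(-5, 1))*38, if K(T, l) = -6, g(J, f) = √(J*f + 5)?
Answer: 0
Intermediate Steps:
g(J, f) = √(5 + J*f)
(K(-2, 5)*g(-5, 1))*38 = -6*√(5 - 5*1)*38 = -6*√(5 - 5)*38 = -6*√0*38 = -6*0*38 = 0*38 = 0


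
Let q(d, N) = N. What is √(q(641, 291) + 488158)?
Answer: √488449 ≈ 698.89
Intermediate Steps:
√(q(641, 291) + 488158) = √(291 + 488158) = √488449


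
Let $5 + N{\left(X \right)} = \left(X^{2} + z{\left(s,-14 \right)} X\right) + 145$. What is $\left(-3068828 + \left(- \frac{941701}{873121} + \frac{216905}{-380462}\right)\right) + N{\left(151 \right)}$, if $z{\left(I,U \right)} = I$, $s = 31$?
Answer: $- \frac{1010256828218290179}{332189361902} \approx -3.0412 \cdot 10^{6}$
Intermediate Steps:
$N{\left(X \right)} = 140 + X^{2} + 31 X$ ($N{\left(X \right)} = -5 + \left(\left(X^{2} + 31 X\right) + 145\right) = -5 + \left(145 + X^{2} + 31 X\right) = 140 + X^{2} + 31 X$)
$\left(-3068828 + \left(- \frac{941701}{873121} + \frac{216905}{-380462}\right)\right) + N{\left(151 \right)} = \left(-3068828 + \left(- \frac{941701}{873121} + \frac{216905}{-380462}\right)\right) + \left(140 + 151^{2} + 31 \cdot 151\right) = \left(-3068828 + \left(\left(-941701\right) \frac{1}{873121} + 216905 \left(- \frac{1}{380462}\right)\right)\right) + \left(140 + 22801 + 4681\right) = \left(-3068828 - \frac{547665756367}{332189361902}\right) + 27622 = - \frac{1019432562772747223}{332189361902} + 27622 = - \frac{1010256828218290179}{332189361902}$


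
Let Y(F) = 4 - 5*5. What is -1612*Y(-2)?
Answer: 33852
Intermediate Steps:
Y(F) = -21 (Y(F) = 4 - 25 = -21)
-1612*Y(-2) = -1612*(-21) = 33852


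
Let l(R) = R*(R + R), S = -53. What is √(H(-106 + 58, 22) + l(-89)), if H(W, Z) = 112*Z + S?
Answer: √18253 ≈ 135.10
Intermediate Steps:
H(W, Z) = -53 + 112*Z (H(W, Z) = 112*Z - 53 = -53 + 112*Z)
l(R) = 2*R² (l(R) = R*(2*R) = 2*R²)
√(H(-106 + 58, 22) + l(-89)) = √((-53 + 112*22) + 2*(-89)²) = √((-53 + 2464) + 2*7921) = √(2411 + 15842) = √18253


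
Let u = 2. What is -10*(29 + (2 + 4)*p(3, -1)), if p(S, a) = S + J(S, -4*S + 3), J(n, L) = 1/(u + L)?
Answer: -3230/7 ≈ -461.43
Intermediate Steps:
J(n, L) = 1/(2 + L)
p(S, a) = S + 1/(5 - 4*S) (p(S, a) = S + 1/(2 + (-4*S + 3)) = S + 1/(2 + (3 - 4*S)) = S + 1/(5 - 4*S))
-10*(29 + (2 + 4)*p(3, -1)) = -10*(29 + (2 + 4)*(3 - 1/(-5 + 4*3))) = -10*(29 + 6*(3 - 1/(-5 + 12))) = -10*(29 + 6*(3 - 1/7)) = -10*(29 + 6*(20/7)) = -10*(29 + 120/7) = -10*323/7 = -3230/7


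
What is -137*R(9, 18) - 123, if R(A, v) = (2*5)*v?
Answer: -24783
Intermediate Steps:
R(A, v) = 10*v
-137*R(9, 18) - 123 = -1370*18 - 123 = -137*180 - 123 = -24660 - 123 = -24783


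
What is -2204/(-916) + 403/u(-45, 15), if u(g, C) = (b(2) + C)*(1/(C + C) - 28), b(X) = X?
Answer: 5090303/3266227 ≈ 1.5585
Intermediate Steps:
u(g, C) = (-28 + 1/(2*C))*(2 + C) (u(g, C) = (2 + C)*(1/(C + C) - 28) = (2 + C)*(1/(2*C) - 28) = (2 + C)*(-28 + 1/(2*C)) = (-28 + 1/(2*C))*(2 + C))
-2204/(-916) + 403/u(-45, 15) = -2204/(-916) + 403/(-111/2 + 1/15 - 28*15) = -2204*(-1/916) + 403/(-111/2 + 1/15 - 420) = 551/229 + 403/(-14263/30) = 551/229 + 403*(-30/14263) = 551/229 - 12090/14263 = 5090303/3266227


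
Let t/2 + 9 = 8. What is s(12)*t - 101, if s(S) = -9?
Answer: -83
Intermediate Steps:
t = -2 (t = -18 + 2*8 = -18 + 16 = -2)
s(12)*t - 101 = -9*(-2) - 101 = 18 - 101 = -83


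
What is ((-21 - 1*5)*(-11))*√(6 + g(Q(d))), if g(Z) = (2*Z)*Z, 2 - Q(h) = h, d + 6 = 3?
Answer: 572*√14 ≈ 2140.2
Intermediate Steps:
d = -3 (d = -6 + 3 = -3)
Q(h) = 2 - h
g(Z) = 2*Z²
((-21 - 1*5)*(-11))*√(6 + g(Q(d))) = ((-21 - 1*5)*(-11))*√(6 + 2*(2 - 1*(-3))²) = ((-21 - 5)*(-11))*√(6 + 2*(2 + 3)²) = (-26*(-11))*√(6 + 2*5²) = 286*√(6 + 2*25) = 286*√(6 + 50) = 286*√56 = 286*(2*√14) = 572*√14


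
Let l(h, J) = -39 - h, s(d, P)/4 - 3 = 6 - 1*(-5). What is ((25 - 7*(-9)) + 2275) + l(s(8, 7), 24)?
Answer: 2268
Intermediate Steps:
s(d, P) = 56 (s(d, P) = 12 + 4*(6 - 1*(-5)) = 12 + 4*(6 + 5) = 12 + 4*11 = 12 + 44 = 56)
((25 - 7*(-9)) + 2275) + l(s(8, 7), 24) = ((25 - 7*(-9)) + 2275) + (-39 - 1*56) = ((25 + 63) + 2275) + (-39 - 56) = (88 + 2275) - 95 = 2363 - 95 = 2268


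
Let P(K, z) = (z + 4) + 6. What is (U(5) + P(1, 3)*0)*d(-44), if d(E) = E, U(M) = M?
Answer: -220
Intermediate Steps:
P(K, z) = 10 + z (P(K, z) = (4 + z) + 6 = 10 + z)
(U(5) + P(1, 3)*0)*d(-44) = (5 + (10 + 3)*0)*(-44) = (5 + 13*0)*(-44) = (5 + 0)*(-44) = 5*(-44) = -220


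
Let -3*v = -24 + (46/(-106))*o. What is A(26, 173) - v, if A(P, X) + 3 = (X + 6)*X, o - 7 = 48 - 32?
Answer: 4921475/159 ≈ 30953.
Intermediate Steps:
o = 23 (o = 7 + (48 - 32) = 7 + 16 = 23)
A(P, X) = -3 + X*(6 + X) (A(P, X) = -3 + (X + 6)*X = -3 + (6 + X)*X = -3 + X*(6 + X))
v = 1801/159 (v = -(-24 + (46/(-106))*23)/3 = -(-24 + (46*(-1/106))*23)/3 = -(-24 - 23/53*23)/3 = -(-24 - 529/53)/3 = -⅓*(-1801/53) = 1801/159 ≈ 11.327)
A(26, 173) - v = (-3 + 173² + 6*173) - 1*1801/159 = (-3 + 29929 + 1038) - 1801/159 = 30964 - 1801/159 = 4921475/159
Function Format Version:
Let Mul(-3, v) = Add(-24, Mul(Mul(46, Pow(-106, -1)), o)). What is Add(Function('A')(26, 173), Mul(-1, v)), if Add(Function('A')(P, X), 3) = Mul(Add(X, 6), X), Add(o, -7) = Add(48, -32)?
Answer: Rational(4921475, 159) ≈ 30953.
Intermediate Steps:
o = 23 (o = Add(7, Add(48, -32)) = Add(7, 16) = 23)
Function('A')(P, X) = Add(-3, Mul(X, Add(6, X))) (Function('A')(P, X) = Add(-3, Mul(Add(X, 6), X)) = Add(-3, Mul(Add(6, X), X)) = Add(-3, Mul(X, Add(6, X))))
v = Rational(1801, 159) (v = Mul(Rational(-1, 3), Add(-24, Mul(Mul(46, Pow(-106, -1)), 23))) = Mul(Rational(-1, 3), Add(-24, Mul(Mul(46, Rational(-1, 106)), 23))) = Mul(Rational(-1, 3), Add(-24, Mul(Rational(-23, 53), 23))) = Mul(Rational(-1, 3), Add(-24, Rational(-529, 53))) = Mul(Rational(-1, 3), Rational(-1801, 53)) = Rational(1801, 159) ≈ 11.327)
Add(Function('A')(26, 173), Mul(-1, v)) = Add(Add(-3, Pow(173, 2), Mul(6, 173)), Mul(-1, Rational(1801, 159))) = Add(Add(-3, 29929, 1038), Rational(-1801, 159)) = Add(30964, Rational(-1801, 159)) = Rational(4921475, 159)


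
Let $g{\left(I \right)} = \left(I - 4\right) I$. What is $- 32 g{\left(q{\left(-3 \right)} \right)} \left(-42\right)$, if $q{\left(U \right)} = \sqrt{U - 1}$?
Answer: $5376 i \left(-2 + i\right) \approx -5376.0 - 10752.0 i$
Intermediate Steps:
$q{\left(U \right)} = \sqrt{-1 + U}$
$g{\left(I \right)} = I \left(-4 + I\right)$ ($g{\left(I \right)} = \left(-4 + I\right) I = I \left(-4 + I\right)$)
$- 32 g{\left(q{\left(-3 \right)} \right)} \left(-42\right) = - 32 \sqrt{-1 - 3} \left(-4 + \sqrt{-1 - 3}\right) \left(-42\right) = - 32 \sqrt{-4} \left(-4 + \sqrt{-4}\right) \left(-42\right) = - 32 \cdot 2 i \left(-4 + 2 i\right) \left(-42\right) = - 64 i \left(-4 + 2 i\right) \left(-42\right) = 2688 i \left(-4 + 2 i\right)$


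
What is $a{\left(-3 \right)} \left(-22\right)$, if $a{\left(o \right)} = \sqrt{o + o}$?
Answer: $- 22 i \sqrt{6} \approx - 53.889 i$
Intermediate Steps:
$a{\left(o \right)} = \sqrt{2} \sqrt{o}$ ($a{\left(o \right)} = \sqrt{2 o} = \sqrt{2} \sqrt{o}$)
$a{\left(-3 \right)} \left(-22\right) = \sqrt{2} \sqrt{-3} \left(-22\right) = \sqrt{2} i \sqrt{3} \left(-22\right) = i \sqrt{6} \left(-22\right) = - 22 i \sqrt{6}$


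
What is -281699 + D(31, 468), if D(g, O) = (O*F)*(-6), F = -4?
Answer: -270467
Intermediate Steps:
D(g, O) = 24*O (D(g, O) = (O*(-4))*(-6) = -4*O*(-6) = 24*O)
-281699 + D(31, 468) = -281699 + 24*468 = -281699 + 11232 = -270467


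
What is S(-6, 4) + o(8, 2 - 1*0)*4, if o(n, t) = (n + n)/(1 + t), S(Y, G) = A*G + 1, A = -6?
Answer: -5/3 ≈ -1.6667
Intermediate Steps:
S(Y, G) = 1 - 6*G (S(Y, G) = -6*G + 1 = 1 - 6*G)
o(n, t) = 2*n/(1 + t) (o(n, t) = (2*n)/(1 + t) = 2*n/(1 + t))
S(-6, 4) + o(8, 2 - 1*0)*4 = (1 - 6*4) + (2*8/(1 + (2 - 1*0)))*4 = (1 - 24) + (2*8/(1 + (2 + 0)))*4 = -23 + (2*8/(1 + 2))*4 = -23 + (2*8/3)*4 = -23 + (2*8*(⅓))*4 = -23 + (16/3)*4 = -23 + 64/3 = -5/3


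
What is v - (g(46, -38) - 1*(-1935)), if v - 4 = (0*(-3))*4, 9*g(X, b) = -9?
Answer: -1930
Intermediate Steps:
g(X, b) = -1 (g(X, b) = (1/9)*(-9) = -1)
v = 4 (v = 4 + (0*(-3))*4 = 4 + 0*4 = 4 + 0 = 4)
v - (g(46, -38) - 1*(-1935)) = 4 - (-1 - 1*(-1935)) = 4 - (-1 + 1935) = 4 - 1*1934 = 4 - 1934 = -1930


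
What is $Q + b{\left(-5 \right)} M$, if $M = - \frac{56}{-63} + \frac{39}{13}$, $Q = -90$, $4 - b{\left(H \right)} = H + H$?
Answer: $- \frac{320}{9} \approx -35.556$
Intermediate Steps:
$b{\left(H \right)} = 4 - 2 H$ ($b{\left(H \right)} = 4 - \left(H + H\right) = 4 - 2 H$)
$M = \frac{35}{9}$ ($M = \left(-56\right) \left(- \frac{1}{63}\right) + 39 \cdot \frac{1}{13} = \frac{8}{9} + 3 = \frac{35}{9} \approx 3.8889$)
$Q + b{\left(-5 \right)} M = -90 + \left(4 - -10\right) \frac{35}{9} = -90 + \left(4 + 10\right) \frac{35}{9} = -90 + 14 \cdot \frac{35}{9} = -90 + \frac{490}{9} = - \frac{320}{9}$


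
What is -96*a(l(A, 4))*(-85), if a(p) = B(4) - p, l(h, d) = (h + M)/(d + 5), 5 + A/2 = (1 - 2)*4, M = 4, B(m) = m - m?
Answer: 38080/3 ≈ 12693.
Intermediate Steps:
B(m) = 0
A = -18 (A = -10 + 2*((1 - 2)*4) = -10 + 2*(-1*4) = -10 + 2*(-4) = -10 - 8 = -18)
l(h, d) = (4 + h)/(5 + d) (l(h, d) = (h + 4)/(d + 5) = (4 + h)/(5 + d))
a(p) = -p (a(p) = 0 - p = -p)
-96*a(l(A, 4))*(-85) = -(-96)*(4 - 18)/(5 + 4)*(-85) = -(-96)*-14/9*(-85) = -(-96)*(⅑)*(-14)*(-85) = -(-96)*(-14)/9*(-85) = -96*14/9*(-85) = -448/3*(-85) = 38080/3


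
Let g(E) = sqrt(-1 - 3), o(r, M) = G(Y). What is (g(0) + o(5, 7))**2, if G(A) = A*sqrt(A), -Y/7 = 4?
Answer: -21956 + 224*sqrt(7) ≈ -21363.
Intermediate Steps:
Y = -28 (Y = -7*4 = -28)
G(A) = A**(3/2)
o(r, M) = -56*I*sqrt(7) (o(r, M) = (-28)**(3/2) = -56*I*sqrt(7))
g(E) = 2*I (g(E) = sqrt(-4) = 2*I)
(g(0) + o(5, 7))**2 = (2*I - 56*I*sqrt(7))**2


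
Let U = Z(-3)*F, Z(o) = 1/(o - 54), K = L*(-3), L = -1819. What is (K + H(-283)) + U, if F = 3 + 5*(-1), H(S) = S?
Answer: 294920/57 ≈ 5174.0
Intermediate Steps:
K = 5457 (K = -1819*(-3) = 5457)
Z(o) = 1/(-54 + o)
F = -2 (F = 3 - 5 = -2)
U = 2/57 (U = -2/(-54 - 3) = -2/(-57) = -1/57*(-2) = 2/57 ≈ 0.035088)
(K + H(-283)) + U = (5457 - 283) + 2/57 = 5174 + 2/57 = 294920/57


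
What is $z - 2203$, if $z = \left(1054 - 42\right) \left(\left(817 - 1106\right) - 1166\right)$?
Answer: $-1474663$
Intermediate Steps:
$z = -1472460$ ($z = 1012 \left(\left(817 - 1106\right) - 1166\right) = 1012 \left(-289 - 1166\right) = 1012 \left(-1455\right) = -1472460$)
$z - 2203 = -1472460 - 2203 = -1474663$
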